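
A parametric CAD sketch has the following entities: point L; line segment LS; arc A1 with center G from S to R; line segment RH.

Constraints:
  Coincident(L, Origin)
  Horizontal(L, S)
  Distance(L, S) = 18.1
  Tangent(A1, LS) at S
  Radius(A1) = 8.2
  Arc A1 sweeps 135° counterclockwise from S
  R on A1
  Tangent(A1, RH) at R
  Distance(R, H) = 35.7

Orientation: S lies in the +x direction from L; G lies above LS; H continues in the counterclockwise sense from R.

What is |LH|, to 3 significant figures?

39.3

L is at the origin; L and S share the same y with |LS| = 18.1 and S on the +x side, so S = (18.1, 0.00). Since A1 is tangent to LS there, GS ⟂ LS, so G = S + (0, 8.2) = (18.1, 8.20). On A1, S sits at bearing -90° from G; a 135° counterclockwise sweep puts R at bearing 45°, so R = G + 8.2·(cos 45°, sin 45°) = (23.9, 14.0). A1 meets RH tangentially, so GR is at right angles to RH, so RH runs along (−sin 45°, cos 45°); with |RH| = 35.7, H = (-1.35, 39.2). Then |LH| = |H − L| = 39.3.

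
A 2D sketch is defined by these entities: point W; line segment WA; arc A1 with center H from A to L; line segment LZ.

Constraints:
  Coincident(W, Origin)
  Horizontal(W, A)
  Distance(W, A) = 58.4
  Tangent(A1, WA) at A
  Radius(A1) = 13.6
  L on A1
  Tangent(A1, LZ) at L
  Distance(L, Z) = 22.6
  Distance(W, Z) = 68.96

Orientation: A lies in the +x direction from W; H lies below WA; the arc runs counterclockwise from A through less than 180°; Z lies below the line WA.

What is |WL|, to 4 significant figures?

50.22

Checks: |HL| = 13.60 ✓; ∠(HL, LZ) = 90.00° ✓; |LZ| = 22.60 ✓; |WZ| = 68.96 ✓.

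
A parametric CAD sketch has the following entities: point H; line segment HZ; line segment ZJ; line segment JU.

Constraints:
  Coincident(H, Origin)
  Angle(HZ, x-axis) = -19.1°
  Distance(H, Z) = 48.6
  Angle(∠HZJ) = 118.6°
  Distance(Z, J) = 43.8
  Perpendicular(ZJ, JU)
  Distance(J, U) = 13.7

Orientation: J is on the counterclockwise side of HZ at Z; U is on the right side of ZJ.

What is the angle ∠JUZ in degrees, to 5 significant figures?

72.631°

H is at the origin; HZ runs at -19.1° with length 48.6, so Z = 48.6·(cos -19.1°, sin -19.1°) = (45.925, -15.903). ∠HZJ = 118.6°, so ZJ runs at -19.1° + (180° − 118.6°) = 42.300° from the x-axis; with |ZJ| = 43.8, J = Z + 43.8·(cos 42.300°, sin 42.300°) = (78.320, 13.575). ZJ ⟂ JU; with |JU| = 13.7 on the right of ZJ, U = J + 13.7·(0.67301, -0.73963) = (87.541, 3.4422). Then cos ∠JUZ = UJ·UZ / (|UJ||UZ|), giving 72.631°.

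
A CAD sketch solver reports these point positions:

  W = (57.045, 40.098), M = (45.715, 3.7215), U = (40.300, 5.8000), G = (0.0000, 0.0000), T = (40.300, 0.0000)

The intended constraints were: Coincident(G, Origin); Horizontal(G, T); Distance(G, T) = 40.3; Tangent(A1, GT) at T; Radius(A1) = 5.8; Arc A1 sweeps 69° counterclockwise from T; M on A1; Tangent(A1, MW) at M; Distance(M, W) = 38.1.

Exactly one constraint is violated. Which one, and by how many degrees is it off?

Tangent(A1, MW) at M — off by 3.70°.

G = (0.00, 0.00) ✓; G.y = 0.00, T.y = 0.00 ✓; |GT| = 40.30 ✓; ∠(UT, TG) = 90.00° ✓; |UT| = 5.800 ✓; bearing(U→M) − bearing(U→T) = 69.00° ✓; |UM| = 5.800 ✓; ∠(UM, MW) = 86.30° ✗; |MW| = 38.10 ✓.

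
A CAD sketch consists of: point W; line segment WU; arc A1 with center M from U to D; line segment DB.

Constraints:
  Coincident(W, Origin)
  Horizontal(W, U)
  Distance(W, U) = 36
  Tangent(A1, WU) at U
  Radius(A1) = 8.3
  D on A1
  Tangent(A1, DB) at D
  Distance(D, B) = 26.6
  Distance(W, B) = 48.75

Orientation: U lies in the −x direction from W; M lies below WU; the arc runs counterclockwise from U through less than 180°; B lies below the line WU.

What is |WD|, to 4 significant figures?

45.12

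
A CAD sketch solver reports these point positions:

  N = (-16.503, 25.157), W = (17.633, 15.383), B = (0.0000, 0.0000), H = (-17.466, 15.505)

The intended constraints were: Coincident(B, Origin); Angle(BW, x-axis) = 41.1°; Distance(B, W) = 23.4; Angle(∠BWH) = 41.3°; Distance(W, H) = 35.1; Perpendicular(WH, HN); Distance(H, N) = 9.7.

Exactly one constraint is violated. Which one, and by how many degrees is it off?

Perpendicular(WH, HN) — off by 5.50°.

B = (0.00, 0.00) ✓; BW at 41.10° ✓; |BW| = 23.40 ✓; ∠BWH = 41.30° ✓; |WH| = 35.10 ✓; ∠(WH, HN) = 95.50° ✗; |HN| = 9.700 ✓.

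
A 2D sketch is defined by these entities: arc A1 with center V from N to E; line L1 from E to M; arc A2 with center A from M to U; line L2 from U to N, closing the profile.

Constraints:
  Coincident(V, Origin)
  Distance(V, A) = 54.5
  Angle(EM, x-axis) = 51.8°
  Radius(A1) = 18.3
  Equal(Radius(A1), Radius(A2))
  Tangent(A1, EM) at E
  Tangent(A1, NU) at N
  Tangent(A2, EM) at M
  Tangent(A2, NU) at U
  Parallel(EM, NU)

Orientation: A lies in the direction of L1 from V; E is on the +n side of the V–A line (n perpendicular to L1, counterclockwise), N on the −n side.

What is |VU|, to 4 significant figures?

57.49

Tangency of A1 to both parallel lines with radius 18.3 puts E and N at V ± 18.3·n: E = (-14.38, 11.32), N = (14.38, -11.32). Equal radii place M and U the same way about A: M = A + 18.3·n = (19.32, 54.15), U = A − 18.3·n = (48.08, 31.51). Then |VU| = |U − V| = 57.49.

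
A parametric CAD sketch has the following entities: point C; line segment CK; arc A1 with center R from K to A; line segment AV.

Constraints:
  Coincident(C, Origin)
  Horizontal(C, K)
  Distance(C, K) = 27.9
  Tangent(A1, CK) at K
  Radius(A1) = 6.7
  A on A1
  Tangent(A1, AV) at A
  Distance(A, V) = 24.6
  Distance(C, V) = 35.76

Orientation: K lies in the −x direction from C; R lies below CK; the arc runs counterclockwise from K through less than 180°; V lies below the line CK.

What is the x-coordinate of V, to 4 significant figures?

-18.70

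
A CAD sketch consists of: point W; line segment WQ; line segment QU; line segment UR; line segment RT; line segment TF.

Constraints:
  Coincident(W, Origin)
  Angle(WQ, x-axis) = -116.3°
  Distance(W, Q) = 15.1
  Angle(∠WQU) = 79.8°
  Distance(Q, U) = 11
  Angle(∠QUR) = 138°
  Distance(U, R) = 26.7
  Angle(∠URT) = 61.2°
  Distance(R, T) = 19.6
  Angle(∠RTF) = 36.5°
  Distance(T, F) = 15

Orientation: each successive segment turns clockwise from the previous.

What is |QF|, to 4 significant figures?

23.96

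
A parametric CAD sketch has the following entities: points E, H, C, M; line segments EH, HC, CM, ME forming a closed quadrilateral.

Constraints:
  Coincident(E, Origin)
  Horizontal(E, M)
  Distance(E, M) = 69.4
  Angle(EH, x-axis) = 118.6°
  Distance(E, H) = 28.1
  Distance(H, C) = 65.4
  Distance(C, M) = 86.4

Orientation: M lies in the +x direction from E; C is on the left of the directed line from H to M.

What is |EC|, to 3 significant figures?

80.5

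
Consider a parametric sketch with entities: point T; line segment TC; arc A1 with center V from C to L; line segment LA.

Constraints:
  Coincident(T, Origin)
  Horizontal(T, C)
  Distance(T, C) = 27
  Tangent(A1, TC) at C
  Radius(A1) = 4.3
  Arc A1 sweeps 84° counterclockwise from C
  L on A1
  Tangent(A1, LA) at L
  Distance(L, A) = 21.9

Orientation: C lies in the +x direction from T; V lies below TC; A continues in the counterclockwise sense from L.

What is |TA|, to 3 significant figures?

32.8

On A1, C sits at bearing 90° from V; an 84° counterclockwise sweep puts L at bearing 174°, so L = V + 4.3·(cos 174°, sin 174°) = (22.7, -3.85). Since A1 is tangent to LA there, VL ⟂ LA, so LA runs along (−sin 174°, cos 174°); with |LA| = 21.9, A = (20.4, -25.6). Then |TA| = |A − T| = 32.8.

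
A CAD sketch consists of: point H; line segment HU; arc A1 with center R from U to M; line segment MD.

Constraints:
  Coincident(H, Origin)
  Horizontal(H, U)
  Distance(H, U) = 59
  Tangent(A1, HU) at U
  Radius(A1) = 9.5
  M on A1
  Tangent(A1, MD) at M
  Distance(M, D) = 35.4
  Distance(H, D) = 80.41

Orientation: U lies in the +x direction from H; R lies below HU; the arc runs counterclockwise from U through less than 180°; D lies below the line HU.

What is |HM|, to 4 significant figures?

52.35

H is at the origin; H and U share the same y with |HU| = 59.0 and U on the +x side, so U = (59.00, 0.000). The tangent condition forces RU to be normal to HU, so R = U + (0, -9.5) = (59.00, -9.500). Since RM ⟂ MD (tangency), |RD| = √(9.5² + 35.4²) = 36.65 regardless of where M sits on A1. So D lies on both circle(H, 80.41) and circle(R, 36.65); the below-HU intersection is D = (66.36, -45.41). M is the foot of the tangent from D: M = (50.51, -13.76).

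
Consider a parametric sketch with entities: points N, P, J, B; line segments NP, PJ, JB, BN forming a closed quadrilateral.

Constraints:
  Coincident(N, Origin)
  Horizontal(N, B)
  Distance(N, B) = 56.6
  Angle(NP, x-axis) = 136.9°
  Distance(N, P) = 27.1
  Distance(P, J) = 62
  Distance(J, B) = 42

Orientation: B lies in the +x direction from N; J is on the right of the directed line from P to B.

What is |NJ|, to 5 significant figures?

34.950

Checks: |PJ| = 62.00 ✓; |JB| = 42.00 ✓.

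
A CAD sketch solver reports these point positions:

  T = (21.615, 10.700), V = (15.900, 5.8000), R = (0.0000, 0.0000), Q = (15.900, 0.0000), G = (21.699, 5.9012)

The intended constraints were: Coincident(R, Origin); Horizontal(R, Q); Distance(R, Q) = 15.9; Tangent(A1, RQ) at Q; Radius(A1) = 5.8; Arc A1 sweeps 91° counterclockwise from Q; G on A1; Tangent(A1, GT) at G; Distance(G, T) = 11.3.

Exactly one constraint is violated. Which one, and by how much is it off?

Distance(G, T) = 11.3 — off by 6.50.

R = (0.00, 0.00) ✓; R.y = 0.00, Q.y = 0.00 ✓; |RQ| = 15.90 ✓; ∠(VQ, QR) = 90.00° ✓; |VQ| = 5.800 ✓; bearing(V→G) − bearing(V→Q) = 91.00° ✓; |VG| = 5.800 ✓; ∠(VG, GT) = 90.00° ✓; |GT| = 4.800 ✗.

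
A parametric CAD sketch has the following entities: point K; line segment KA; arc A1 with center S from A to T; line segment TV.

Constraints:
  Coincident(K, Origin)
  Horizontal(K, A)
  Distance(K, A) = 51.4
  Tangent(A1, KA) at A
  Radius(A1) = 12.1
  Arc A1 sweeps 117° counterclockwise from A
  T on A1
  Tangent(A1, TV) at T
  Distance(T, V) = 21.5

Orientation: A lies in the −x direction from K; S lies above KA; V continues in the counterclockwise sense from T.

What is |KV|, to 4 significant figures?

62.36

K is at the origin; KA is horizontal with |KA| = 51.4 and A on the −x side, so A = (-51.40, 0.000). Tangency of A1 to KA means the radius SA is perpendicular to KA, so S = A + (0, 12.1) = (-51.40, 12.10). On A1, A sits at bearing -90° from S; a 117° counterclockwise sweep puts T at bearing 27°, so T = S + 12.1·(cos 27°, sin 27°) = (-40.62, 17.59). Tangency of A1 to TV means the radius ST is perpendicular to TV, so TV runs along (−sin 27°, cos 27°); with |TV| = 21.5, V = (-50.38, 36.75). Then |KV| = |V − K| = 62.36.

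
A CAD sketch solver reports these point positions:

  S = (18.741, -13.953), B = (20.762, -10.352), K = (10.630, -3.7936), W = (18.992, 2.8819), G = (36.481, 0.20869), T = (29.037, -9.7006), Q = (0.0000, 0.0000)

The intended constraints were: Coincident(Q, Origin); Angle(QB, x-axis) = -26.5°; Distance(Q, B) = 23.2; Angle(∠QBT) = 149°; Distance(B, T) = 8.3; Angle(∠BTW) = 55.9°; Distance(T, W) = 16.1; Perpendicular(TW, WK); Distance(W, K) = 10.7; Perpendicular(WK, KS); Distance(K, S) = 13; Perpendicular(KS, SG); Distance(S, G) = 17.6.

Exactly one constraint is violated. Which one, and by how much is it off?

Distance(S, G) = 17.6 — off by 5.10.

Q = (0.00, 0.00) ✓; QB at -26.50° ✓; |QB| = 23.20 ✓; ∠QBT = 149.0° ✓; |BT| = 8.301 ✓; ∠BTW = 55.90° ✓; |TW| = 16.10 ✓; ∠(TW, WK) = 90.00° ✓; |WK| = 10.70 ✓; ∠(WK, KS) = 90.00° ✓; |KS| = 13.00 ✓; ∠(KS, SG) = 90.00° ✓; |SG| = 22.70 ✗.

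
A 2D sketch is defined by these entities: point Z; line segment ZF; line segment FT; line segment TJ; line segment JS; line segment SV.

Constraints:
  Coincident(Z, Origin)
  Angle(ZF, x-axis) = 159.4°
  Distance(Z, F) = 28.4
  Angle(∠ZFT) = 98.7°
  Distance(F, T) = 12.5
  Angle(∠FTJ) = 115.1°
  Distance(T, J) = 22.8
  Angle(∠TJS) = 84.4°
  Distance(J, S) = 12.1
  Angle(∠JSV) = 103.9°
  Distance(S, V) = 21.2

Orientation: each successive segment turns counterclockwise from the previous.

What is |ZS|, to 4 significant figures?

15.44

Z is at the origin; ZF runs at 159.4° with length 28.4, so F = (-26.58, 9.992). ∠ZFT = 98.7° gives FT at -119.3° from the x-axis; with |FT| = 12.5, T = (-32.70, -0.9086). ∠FTJ = 115.1° gives TJ at -54.40° from the x-axis; with |TJ| = 22.8, J = (-19.43, -19.45). ∠TJS = 84.4° gives JS at 41.20° from the x-axis; with |JS| = 12.1, S = (-10.32, -11.48). Then |ZS| = |S − Z| = 15.44.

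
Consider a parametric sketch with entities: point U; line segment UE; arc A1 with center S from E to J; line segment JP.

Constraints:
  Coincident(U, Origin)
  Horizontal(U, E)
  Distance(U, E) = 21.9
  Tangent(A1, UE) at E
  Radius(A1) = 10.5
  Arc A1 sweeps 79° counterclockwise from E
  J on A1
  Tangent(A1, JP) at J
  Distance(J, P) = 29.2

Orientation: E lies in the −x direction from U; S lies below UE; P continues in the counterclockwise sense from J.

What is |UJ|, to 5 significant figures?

33.309

U is at the origin; UE is horizontal with |UE| = 21.9 and E on the −x side, so E = (-21.900, 0.0000). Tangency of A1 to UE means the radius SE is perpendicular to UE, so S = E + (0, -10.5) = (-21.900, -10.500). On A1, E sits at bearing 90° from S; a 79° counterclockwise sweep puts J at bearing 169°, so J = S + 10.5·(cos 169°, sin 169°) = (-32.207, -8.4965). Then |UJ| = |J − U| = 33.309.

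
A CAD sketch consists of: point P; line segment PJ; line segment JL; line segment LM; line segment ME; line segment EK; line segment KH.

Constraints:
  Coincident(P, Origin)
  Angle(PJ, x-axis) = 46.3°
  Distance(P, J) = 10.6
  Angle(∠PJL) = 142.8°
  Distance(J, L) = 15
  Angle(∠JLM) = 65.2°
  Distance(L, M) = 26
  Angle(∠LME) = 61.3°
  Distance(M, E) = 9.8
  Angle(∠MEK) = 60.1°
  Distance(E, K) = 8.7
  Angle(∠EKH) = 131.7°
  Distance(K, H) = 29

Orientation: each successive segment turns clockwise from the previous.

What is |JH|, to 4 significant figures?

44.42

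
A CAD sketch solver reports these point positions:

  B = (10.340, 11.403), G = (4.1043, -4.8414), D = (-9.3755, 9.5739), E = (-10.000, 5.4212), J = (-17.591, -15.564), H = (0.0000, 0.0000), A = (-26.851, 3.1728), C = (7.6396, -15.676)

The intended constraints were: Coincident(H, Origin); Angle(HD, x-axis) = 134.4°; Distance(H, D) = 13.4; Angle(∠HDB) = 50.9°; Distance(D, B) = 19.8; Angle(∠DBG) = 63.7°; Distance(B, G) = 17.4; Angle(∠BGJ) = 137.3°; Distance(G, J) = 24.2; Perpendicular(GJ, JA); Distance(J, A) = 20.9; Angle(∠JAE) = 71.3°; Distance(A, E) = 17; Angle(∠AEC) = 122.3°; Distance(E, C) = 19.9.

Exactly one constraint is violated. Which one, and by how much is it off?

Distance(E, C) = 19.9 — off by 7.60.

H = (0.00, 0.00) ✓; HD at 134.4° ✓; |HD| = 13.40 ✓; ∠HDB = 50.90° ✓; |DB| = 19.80 ✓; ∠DBG = 63.70° ✓; |BG| = 17.40 ✓; ∠BGJ = 137.3° ✓; |GJ| = 24.20 ✓; ∠(GJ, JA) = 90.00° ✓; |JA| = 20.90 ✓; ∠JAE = 71.30° ✓; |AE| = 17.00 ✓; ∠AEC = 122.3° ✓; |EC| = 27.50 ✗.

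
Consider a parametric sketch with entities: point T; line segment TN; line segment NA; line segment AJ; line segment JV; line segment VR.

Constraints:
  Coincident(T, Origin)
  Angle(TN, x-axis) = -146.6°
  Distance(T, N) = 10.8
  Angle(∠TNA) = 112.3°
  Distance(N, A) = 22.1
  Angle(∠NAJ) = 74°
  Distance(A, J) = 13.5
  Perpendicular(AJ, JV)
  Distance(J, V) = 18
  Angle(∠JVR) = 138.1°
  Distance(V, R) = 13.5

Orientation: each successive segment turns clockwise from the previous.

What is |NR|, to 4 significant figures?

6.992

T is at the origin; TN runs at -146.6° with length 10.8, so N = (-9.016, -5.945). ∠TNA = 112.3° gives NA at 145.7° from the x-axis; with |NA| = 22.1, A = (-27.27, 6.509). ∠NAJ = 74.0° gives AJ at 39.70° from the x-axis; with |AJ| = 13.5, J = (-16.89, 15.13). AJ is perpendicular to JV, so JV runs at -50.30°; with |JV| = 18.0, V = (-5.388, 1.283). ∠JVR = 138.1° gives VR at -92.20° from the x-axis; with |VR| = 13.5, R = (-5.907, -12.21). Then |NR| = |R − N| = 6.992.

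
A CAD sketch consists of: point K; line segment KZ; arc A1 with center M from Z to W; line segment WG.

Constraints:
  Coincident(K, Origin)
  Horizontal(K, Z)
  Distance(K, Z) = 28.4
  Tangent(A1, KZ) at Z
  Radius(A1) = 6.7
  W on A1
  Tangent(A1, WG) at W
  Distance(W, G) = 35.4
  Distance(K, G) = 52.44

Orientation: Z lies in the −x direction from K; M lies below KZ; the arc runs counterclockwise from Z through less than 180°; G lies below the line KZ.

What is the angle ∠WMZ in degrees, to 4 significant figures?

97.40°

Checks: |MW| = 6.700 ✓; ∠(MW, WG) = 90.00° ✓; |WG| = 35.40 ✓; |KG| = 52.44 ✓.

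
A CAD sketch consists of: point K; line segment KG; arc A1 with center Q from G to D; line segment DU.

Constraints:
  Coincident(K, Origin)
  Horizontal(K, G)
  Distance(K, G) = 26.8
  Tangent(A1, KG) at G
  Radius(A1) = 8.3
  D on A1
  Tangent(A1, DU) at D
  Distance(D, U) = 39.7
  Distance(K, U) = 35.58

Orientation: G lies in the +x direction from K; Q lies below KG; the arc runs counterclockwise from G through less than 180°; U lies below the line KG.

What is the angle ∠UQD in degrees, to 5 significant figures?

78.191°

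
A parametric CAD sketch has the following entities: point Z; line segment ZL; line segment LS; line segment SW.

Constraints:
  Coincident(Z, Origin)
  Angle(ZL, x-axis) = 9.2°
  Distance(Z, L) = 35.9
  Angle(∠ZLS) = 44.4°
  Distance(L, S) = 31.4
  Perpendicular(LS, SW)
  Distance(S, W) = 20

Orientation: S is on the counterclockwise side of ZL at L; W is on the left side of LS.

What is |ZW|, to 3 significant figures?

7.70

Z is at the origin; ZL runs at 9.2° with length 35.9, so L = 35.9·(cos 9.2°, sin 9.2°) = (35.4, 5.74). ∠ZLS = 44.4°, so LS runs at 9.2° + (180° − 44.4°) = 145° from the x-axis; with |LS| = 31.4, S = L + 31.4·(cos 145°, sin 145°) = (9.78, 23.8). The perpendicularity gives SW at right angles to LS; with |SW| = 20.0 on the left of LS, W = S + 20.0·(-0.576, -0.817) = (-1.75, 7.50). Then |ZW| = |W − Z| = 7.70.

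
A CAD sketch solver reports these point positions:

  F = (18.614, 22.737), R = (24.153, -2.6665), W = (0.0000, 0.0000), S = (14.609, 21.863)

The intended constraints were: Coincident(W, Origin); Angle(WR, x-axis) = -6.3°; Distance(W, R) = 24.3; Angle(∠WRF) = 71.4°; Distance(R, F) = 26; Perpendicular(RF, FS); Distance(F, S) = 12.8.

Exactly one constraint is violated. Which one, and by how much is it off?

Distance(F, S) = 12.8 — off by 8.70.

W = (0.00, 0.00) ✓; WR at -6.300° ✓; |WR| = 24.30 ✓; ∠WRF = 71.40° ✓; |RF| = 26.00 ✓; ∠(RF, FS) = 90.01° ✓; |FS| = 4.099 ✗.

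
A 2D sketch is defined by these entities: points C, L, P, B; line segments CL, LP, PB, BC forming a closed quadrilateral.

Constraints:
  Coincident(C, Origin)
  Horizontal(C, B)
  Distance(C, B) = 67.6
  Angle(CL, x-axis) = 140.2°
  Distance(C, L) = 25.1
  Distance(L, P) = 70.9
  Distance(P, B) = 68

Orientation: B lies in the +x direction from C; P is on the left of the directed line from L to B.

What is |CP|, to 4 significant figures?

70.29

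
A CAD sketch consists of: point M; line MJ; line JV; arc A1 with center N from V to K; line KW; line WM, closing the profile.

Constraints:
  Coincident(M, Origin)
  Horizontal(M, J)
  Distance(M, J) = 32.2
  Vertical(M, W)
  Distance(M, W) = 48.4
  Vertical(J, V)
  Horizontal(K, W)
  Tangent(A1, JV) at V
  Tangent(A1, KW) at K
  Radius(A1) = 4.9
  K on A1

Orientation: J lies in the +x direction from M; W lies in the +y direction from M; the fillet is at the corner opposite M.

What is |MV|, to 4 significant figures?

54.12

M is at the origin; M and J share the same y with |MJ| = 32.2 and J on the +x side, so J = (32.20, 0.000). MW is vertical with |MW| = 48.4 and W on the +y side, so W = (0.000, 48.40). The virtual corner opposite M is at (32.20, 48.40). The tangent condition forces NV to be normal to JV and A1 meets KW tangentially, so NK is at right angles to KW, with radius 4.9, so the center N sits 4.9 in from both sides at N = (27.30, 43.50). That places the tangent points at V = (32.20, 43.50) on JV and K = (27.30, 48.40) on KW. Then |MV| = |V − M| = 54.12.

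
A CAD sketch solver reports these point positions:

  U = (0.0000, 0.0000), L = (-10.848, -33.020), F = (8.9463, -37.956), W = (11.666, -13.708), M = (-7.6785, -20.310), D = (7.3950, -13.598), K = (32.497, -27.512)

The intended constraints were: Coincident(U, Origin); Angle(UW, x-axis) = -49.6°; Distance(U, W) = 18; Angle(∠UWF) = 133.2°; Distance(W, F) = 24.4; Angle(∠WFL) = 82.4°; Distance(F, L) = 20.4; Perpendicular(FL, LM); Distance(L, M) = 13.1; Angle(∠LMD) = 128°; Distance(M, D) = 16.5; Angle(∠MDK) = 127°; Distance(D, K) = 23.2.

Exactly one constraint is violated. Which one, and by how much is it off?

Distance(D, K) = 23.2 — off by 5.50.

U = (0.00, 0.00) ✓; UW at -49.60° ✓; |UW| = 18.00 ✓; ∠UWF = 133.2° ✓; |WF| = 24.40 ✓; ∠WFL = 82.40° ✓; |FL| = 20.40 ✓; ∠(FL, LM) = 90.00° ✓; |LM| = 13.10 ✓; ∠LMD = 128.0° ✓; |MD| = 16.50 ✓; ∠MDK = 127.0° ✓; |DK| = 28.70 ✗.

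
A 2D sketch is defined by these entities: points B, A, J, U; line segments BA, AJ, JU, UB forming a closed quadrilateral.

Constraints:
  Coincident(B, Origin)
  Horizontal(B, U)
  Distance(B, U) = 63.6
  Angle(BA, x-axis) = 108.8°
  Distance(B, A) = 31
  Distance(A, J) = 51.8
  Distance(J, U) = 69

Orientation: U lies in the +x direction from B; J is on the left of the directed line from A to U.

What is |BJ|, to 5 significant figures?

68.362

Checks: |AJ| = 51.80 ✓; |JU| = 69.00 ✓.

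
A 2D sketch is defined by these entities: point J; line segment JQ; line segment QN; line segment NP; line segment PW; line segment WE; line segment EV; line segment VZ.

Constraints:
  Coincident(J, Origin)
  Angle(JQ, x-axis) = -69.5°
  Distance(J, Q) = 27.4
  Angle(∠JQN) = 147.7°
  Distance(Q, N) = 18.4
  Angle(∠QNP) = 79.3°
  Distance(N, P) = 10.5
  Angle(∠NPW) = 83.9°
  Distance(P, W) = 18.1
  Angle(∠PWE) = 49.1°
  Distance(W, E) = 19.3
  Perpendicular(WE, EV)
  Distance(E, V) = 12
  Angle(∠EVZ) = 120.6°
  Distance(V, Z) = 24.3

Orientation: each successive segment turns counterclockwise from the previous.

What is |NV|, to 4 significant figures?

6.005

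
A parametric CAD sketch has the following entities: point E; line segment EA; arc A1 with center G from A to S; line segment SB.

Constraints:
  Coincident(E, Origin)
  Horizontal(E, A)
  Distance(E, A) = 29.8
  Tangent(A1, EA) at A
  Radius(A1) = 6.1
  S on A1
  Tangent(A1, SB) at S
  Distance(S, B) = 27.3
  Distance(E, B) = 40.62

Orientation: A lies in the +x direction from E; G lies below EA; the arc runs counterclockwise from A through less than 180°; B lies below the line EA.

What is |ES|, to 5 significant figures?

24.449

Checks: |GS| = 6.100 ✓; ∠(GS, SB) = 90.00° ✓; |SB| = 27.30 ✓; |EB| = 40.62 ✓.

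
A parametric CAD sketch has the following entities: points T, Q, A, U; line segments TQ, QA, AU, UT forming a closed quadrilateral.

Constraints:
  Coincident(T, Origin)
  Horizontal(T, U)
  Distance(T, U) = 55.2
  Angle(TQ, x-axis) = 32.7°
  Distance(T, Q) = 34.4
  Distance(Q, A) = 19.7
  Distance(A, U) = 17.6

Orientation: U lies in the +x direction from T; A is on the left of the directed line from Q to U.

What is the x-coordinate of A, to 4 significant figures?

48.51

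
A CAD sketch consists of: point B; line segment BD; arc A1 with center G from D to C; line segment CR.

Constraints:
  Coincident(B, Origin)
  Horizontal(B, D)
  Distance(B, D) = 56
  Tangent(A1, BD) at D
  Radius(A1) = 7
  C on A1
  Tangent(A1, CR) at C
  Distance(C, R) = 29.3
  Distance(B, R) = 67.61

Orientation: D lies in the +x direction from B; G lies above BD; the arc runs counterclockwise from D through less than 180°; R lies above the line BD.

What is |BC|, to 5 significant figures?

63.409

Checks: B = (0.00, 0.00) ✓; |GD| = 7.000 ✓; |GC| = 7.000 ✓; ∠(GC, CR) = 90.00° ✓; |CR| = 29.30 ✓; |BR| = 67.61 ✓.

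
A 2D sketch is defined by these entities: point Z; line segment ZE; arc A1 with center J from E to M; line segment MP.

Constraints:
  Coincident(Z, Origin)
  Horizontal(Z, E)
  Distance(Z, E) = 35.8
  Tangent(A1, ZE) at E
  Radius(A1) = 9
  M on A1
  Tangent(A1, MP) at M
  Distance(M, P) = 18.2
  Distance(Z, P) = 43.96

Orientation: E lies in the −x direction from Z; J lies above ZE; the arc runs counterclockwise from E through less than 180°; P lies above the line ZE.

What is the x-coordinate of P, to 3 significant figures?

-32.9

Checks: |JM| = 9.000 ✓; ∠(JM, MP) = 90.00° ✓; |MP| = 18.20 ✓; |ZP| = 43.96 ✓.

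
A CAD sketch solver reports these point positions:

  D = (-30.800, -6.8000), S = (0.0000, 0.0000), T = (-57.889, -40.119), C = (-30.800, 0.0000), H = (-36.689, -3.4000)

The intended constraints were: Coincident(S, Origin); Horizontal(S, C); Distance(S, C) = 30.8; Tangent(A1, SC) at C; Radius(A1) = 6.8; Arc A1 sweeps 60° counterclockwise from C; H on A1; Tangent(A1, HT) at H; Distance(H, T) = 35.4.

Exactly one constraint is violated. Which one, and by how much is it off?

Distance(H, T) = 35.4 — off by 7.00.

S = (0.00, 0.00) ✓; S.y = 0.00, C.y = 0.00 ✓; |SC| = 30.80 ✓; ∠(DC, CS) = 90.00° ✓; |DC| = 6.800 ✓; bearing(D→H) − bearing(D→C) = 60.00° ✓; |DH| = 6.800 ✓; ∠(DH, HT) = 90.00° ✓; |HT| = 42.40 ✗.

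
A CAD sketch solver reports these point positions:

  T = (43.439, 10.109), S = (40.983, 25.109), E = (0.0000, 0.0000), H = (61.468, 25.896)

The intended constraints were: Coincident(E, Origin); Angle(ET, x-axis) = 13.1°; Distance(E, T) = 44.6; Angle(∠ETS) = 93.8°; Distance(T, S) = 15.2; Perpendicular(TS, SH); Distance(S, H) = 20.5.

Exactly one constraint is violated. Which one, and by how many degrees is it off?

Perpendicular(TS, SH) — off by 7.10°.

E = (0.00, 0.00) ✓; ET at 13.10° ✓; |ET| = 44.60 ✓; ∠ETS = 93.80° ✓; |TS| = 15.20 ✓; ∠(TS, SH) = 97.10° ✗; |SH| = 20.50 ✓.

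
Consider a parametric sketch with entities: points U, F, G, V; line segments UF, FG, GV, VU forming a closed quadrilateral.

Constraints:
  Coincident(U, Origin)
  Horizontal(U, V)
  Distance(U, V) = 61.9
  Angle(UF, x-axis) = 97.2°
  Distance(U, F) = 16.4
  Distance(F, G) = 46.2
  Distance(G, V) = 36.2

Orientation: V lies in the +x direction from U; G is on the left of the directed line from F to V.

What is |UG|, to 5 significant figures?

51.736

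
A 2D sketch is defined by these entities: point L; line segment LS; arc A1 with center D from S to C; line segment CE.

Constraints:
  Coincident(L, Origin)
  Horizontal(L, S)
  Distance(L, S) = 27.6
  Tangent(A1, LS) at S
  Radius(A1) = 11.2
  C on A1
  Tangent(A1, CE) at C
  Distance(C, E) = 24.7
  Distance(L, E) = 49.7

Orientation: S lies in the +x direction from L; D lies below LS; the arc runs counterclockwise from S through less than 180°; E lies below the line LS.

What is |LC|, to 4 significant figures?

25.29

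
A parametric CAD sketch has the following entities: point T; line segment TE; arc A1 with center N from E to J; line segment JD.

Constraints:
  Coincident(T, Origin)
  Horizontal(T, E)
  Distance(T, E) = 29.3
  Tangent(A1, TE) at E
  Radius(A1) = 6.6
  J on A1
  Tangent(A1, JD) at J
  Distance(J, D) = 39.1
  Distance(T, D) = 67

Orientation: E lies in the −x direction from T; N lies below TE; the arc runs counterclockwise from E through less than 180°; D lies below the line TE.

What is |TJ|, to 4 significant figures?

34.78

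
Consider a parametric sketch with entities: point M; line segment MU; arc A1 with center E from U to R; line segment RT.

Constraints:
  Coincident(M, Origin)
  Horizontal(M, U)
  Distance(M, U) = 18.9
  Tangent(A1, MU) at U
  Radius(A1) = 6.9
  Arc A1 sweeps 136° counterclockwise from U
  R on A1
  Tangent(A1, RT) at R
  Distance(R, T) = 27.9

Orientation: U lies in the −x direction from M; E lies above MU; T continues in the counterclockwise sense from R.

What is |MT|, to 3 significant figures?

46.3

On A1, U sits at bearing -90° from E; a 136° counterclockwise sweep puts R at bearing 46°, so R = E + 6.9·(cos 46°, sin 46°) = (-14.1, 11.9). Since A1 is tangent to RT there, ER ⟂ RT, so RT runs along (−sin 46°, cos 46°); with |RT| = 27.9, T = (-34.2, 31.2). Then |MT| = |T − M| = 46.3.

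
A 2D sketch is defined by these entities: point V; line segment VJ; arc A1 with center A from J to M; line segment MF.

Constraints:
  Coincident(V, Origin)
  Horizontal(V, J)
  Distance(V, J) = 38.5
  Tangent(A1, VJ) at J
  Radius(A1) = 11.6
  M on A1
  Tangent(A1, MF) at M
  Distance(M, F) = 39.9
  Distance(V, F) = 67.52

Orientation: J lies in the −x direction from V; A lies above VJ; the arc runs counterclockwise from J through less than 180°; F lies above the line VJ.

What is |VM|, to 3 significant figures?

31.8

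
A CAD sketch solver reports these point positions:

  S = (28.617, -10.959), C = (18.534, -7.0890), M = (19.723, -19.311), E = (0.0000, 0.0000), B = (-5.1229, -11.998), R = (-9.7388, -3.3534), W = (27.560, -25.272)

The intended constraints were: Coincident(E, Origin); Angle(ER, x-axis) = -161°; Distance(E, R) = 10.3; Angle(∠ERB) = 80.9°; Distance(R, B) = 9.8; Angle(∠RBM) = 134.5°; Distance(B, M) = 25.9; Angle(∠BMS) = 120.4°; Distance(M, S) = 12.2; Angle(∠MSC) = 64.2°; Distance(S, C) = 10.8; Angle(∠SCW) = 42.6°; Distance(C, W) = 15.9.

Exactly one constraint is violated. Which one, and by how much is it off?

Distance(C, W) = 15.9 — off by 4.40.

E = (0.00, 0.00) ✓; ER at -161.0° ✓; |ER| = 10.30 ✓; ∠ERB = 80.90° ✓; |RB| = 9.800 ✓; ∠RBM = 134.5° ✓; |BM| = 25.90 ✓; ∠BMS = 120.4° ✓; |MS| = 12.20 ✓; ∠MSC = 64.20° ✓; |SC| = 10.80 ✓; ∠SCW = 42.60° ✓; |CW| = 20.30 ✗.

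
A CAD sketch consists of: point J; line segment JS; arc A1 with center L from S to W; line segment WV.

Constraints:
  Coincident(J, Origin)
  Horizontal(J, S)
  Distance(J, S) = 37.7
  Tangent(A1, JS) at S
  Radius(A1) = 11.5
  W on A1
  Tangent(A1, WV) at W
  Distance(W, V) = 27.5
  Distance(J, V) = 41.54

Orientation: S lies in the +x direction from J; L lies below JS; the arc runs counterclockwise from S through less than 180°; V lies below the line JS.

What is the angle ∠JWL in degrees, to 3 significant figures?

173°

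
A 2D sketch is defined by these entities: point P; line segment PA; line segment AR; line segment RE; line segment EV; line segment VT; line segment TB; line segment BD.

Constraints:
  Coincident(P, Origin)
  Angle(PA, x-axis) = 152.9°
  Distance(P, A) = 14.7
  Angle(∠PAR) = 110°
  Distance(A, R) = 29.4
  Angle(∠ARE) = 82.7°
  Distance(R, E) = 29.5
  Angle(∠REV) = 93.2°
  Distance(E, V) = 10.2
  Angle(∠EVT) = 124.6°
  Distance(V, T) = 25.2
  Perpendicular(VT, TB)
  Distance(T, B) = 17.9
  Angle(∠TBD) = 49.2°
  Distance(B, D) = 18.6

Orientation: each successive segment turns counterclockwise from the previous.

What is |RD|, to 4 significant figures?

21.70

VT is perpendicular to TB, so TB runs at -167.6°; with |TB| = 17.9, B = (-27.90, -3.972). ∠TBD = 49.2° gives BD at -36.80° from the x-axis; with |BD| = 18.6, D = (-13.00, -15.11). Then |RD| = |D − R| = 21.70.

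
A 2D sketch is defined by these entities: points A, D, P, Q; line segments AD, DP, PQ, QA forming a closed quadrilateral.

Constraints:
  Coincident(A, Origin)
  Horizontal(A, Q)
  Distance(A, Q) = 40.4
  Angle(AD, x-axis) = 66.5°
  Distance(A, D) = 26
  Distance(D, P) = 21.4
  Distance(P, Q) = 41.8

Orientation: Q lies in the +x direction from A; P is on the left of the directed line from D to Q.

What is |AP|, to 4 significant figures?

46.59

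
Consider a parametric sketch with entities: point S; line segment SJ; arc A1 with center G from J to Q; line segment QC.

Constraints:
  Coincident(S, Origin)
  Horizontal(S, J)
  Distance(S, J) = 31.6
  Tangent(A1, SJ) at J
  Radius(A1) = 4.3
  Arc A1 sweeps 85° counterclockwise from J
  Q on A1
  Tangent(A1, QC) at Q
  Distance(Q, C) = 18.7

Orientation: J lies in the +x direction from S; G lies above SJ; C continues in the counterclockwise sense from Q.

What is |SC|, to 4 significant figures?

43.77

S is at the origin; S and J share the same y with |SJ| = 31.6 and J on the +x side, so J = (31.60, 0.000). Tangency of A1 to SJ means the radius GJ is perpendicular to SJ, so G = J + (0, 4.3) = (31.60, 4.300). On A1, J sits at bearing -90° from G; an 85° counterclockwise sweep puts Q at bearing -5°, so Q = G + 4.3·(cos -5°, sin -5°) = (35.88, 3.925). Since A1 is tangent to QC there, GQ ⟂ QC, so QC runs along (−sin -5°, cos -5°); with |QC| = 18.7, C = (37.51, 22.55). Then |SC| = |C − S| = 43.77.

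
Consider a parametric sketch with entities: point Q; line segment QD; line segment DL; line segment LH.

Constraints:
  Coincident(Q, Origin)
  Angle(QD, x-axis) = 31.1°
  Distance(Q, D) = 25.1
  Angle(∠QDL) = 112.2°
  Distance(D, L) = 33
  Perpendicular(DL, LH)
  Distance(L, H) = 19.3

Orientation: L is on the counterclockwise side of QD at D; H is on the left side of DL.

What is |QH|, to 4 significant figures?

42.67

Q is at the origin; QD runs at 31.1° with length 25.1, so D = 25.1·(cos 31.1°, sin 31.1°) = (21.49, 12.96). ∠QDL = 112.2°, so DL runs at 31.1° + (180° − 112.2°) = 98.90° from the x-axis; with |DL| = 33.0, L = D + 33.0·(cos 98.90°, sin 98.90°) = (16.39, 45.57). The perpendicularity gives LH at right angles to DL; with |LH| = 19.3 on the left of DL, H = L + 19.3·(-0.9880, -0.1547) = (-2.681, 42.58). Then |QH| = |H − Q| = 42.67.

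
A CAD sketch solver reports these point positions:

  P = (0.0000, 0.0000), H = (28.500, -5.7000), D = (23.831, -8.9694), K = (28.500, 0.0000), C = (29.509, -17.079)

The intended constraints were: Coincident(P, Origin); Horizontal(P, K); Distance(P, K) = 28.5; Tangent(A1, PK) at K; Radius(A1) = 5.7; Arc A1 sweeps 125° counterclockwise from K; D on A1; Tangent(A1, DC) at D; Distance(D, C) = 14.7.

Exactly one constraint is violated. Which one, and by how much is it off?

Distance(D, C) = 14.7 — off by 4.80.

P = (0.00, 0.00) ✓; P.y = 0.00, K.y = 0.00 ✓; |PK| = 28.50 ✓; ∠(HK, KP) = 90.00° ✓; |HK| = 5.700 ✓; bearing(H→D) − bearing(H→K) = 125.0° ✓; |HD| = 5.700 ✓; ∠(HD, DC) = 90.00° ✓; |DC| = 9.900 ✗.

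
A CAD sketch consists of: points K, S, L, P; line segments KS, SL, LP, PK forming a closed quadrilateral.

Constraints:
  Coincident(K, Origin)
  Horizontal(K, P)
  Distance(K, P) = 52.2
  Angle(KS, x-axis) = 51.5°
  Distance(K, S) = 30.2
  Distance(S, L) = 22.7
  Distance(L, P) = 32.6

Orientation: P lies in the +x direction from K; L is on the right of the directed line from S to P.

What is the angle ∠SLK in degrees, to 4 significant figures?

90.72°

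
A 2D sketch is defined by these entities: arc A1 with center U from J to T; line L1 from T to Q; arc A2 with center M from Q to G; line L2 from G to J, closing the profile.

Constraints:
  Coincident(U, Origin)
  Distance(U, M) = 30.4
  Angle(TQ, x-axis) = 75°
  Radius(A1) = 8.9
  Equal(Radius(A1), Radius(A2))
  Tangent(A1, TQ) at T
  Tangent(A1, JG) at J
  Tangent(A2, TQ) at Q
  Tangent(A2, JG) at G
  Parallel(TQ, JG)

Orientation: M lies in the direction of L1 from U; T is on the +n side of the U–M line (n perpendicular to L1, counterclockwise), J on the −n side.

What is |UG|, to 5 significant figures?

31.676

The slot axis is L1's direction at 75.0°, so u = (cos 75.0°, sin 75.0°) = (0.25882, 0.96593) and n = (−sin 75.0°, cos 75.0°) = (-0.96593, 0.25882). U is at the origin and M lies 30.4 along u from U, so M = 30.4·u = (7.8681, 29.364). Tangency of A1 to both parallel lines with radius 8.9 puts T and J at U ± 8.9·n: T = (-8.5967, 2.3035), J = (8.5967, -2.3035). Equal radii place Q and G the same way about M: Q = M + 8.9·n = (-0.72864, 31.668), G = M − 8.9·n = (16.465, 27.061). Then |UG| = |G − U| = 31.676.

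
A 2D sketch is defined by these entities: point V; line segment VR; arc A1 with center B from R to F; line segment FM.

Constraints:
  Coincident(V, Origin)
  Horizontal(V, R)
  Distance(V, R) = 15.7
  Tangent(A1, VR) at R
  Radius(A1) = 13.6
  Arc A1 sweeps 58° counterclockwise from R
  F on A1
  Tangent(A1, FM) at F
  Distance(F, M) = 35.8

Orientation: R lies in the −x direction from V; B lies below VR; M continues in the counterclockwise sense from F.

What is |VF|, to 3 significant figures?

28.0

V is at the origin; VR is horizontal with |VR| = 15.7 and R on the −x side, so R = (-15.7, 0.00). The tangent condition forces BR to be normal to VR, so B = R + (0, -13.6) = (-15.7, -13.6). On A1, R sits at bearing 90° from B; a 58° counterclockwise sweep puts F at bearing 148°, so F = B + 13.6·(cos 148°, sin 148°) = (-27.2, -6.39). Then |VF| = |F − V| = 28.0.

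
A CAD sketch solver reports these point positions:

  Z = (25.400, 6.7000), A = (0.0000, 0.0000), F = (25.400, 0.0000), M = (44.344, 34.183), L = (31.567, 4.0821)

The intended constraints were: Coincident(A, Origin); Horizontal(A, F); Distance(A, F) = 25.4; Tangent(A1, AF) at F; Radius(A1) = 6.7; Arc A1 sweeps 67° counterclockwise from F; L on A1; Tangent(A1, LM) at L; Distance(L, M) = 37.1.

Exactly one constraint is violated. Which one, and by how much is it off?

Distance(L, M) = 37.1 — off by 4.40.

A = (0.00, 0.00) ✓; A.y = 0.00, F.y = 0.00 ✓; |AF| = 25.40 ✓; ∠(ZF, FA) = 90.00° ✓; |ZF| = 6.700 ✓; bearing(Z→L) − bearing(Z→F) = 67.00° ✓; |ZL| = 6.700 ✓; ∠(ZL, LM) = 90.00° ✓; |LM| = 32.70 ✗.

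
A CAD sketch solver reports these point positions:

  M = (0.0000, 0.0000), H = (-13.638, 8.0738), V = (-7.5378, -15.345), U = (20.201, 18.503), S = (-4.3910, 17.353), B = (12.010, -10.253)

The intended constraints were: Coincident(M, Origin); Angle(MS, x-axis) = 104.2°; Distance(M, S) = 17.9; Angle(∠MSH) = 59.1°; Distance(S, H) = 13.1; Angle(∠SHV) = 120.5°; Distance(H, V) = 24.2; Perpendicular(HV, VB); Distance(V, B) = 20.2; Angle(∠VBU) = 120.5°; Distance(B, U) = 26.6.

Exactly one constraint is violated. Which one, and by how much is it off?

Distance(B, U) = 26.6 — off by 3.30.

M = (0.00, 0.00) ✓; MS at 104.2° ✓; |MS| = 17.90 ✓; ∠MSH = 59.10° ✓; |SH| = 13.10 ✓; ∠SHV = 120.5° ✓; |HV| = 24.20 ✓; ∠(HV, VB) = 90.00° ✓; |VB| = 20.20 ✓; ∠VBU = 120.5° ✓; |BU| = 29.90 ✗.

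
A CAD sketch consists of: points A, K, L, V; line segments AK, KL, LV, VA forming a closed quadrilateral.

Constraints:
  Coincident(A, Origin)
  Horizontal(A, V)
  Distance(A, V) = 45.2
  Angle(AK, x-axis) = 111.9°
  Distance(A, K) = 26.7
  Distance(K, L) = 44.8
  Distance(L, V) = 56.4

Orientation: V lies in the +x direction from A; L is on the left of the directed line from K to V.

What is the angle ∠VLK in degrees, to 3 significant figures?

72.4°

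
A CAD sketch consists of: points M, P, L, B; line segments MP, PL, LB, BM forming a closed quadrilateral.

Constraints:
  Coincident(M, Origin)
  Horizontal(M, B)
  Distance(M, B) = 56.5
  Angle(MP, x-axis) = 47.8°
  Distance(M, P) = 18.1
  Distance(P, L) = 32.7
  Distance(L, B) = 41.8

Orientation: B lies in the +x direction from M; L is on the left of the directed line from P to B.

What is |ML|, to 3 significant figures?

50.8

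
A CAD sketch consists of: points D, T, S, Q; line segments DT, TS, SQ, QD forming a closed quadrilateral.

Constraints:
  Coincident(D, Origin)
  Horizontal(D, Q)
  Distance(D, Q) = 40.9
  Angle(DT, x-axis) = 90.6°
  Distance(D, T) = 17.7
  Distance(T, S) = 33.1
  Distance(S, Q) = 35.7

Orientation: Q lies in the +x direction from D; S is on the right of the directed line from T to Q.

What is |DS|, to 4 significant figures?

16.50

D is at the origin; D and Q share the same y with |DQ| = 40.9 and Q in +x, so Q = (40.9, 0). DT runs at 90.6° with |DT| = 17.7, so T = (-0.1854, 17.70). S is determined by |TS| = 33.1 and |SQ| = 35.7 together: it lies at the intersection of circle(T, 33.1) and circle(Q, 35.7). With |TQ| = 44.74, the foot of the radical line on TQ is 20.37 from T and the perpendicular offset is √(33.1² − 20.37²) = 26.09. Taking the right-of-TQ solution: S = (8.199, -14.32).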